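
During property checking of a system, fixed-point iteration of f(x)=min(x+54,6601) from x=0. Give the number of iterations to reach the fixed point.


Step 1: x=0, cap=6601, increment=54
Step 2: x grows by 54 each step until capped at 6601; fixed point is x=6601
Step 3: iterations = ceil(6601/54) = 123

123


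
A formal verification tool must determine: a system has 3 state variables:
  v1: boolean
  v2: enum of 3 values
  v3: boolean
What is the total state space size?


State space = product of domain sizes of all variables.
Domain sizes:
  v1 (boolean): 2
  v2 (enum of 3 values): 3
  v3 (boolean): 2
Product = 2 * 3 * 2 = 12

12


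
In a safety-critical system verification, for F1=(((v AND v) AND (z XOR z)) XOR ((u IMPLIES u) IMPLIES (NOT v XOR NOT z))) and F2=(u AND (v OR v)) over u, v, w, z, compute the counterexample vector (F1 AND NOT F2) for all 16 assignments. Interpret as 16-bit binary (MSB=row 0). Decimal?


F1 = (((v AND v) AND (z XOR z)) XOR ((u IMPLIES u) IMPLIES (NOT v XOR NOT z)))
F2 = (u AND (v OR v))
Counterexample to F1=>F2 is where F1=1 and F2=0.
Evaluate each row (bits = u,v,w,z, MSB first):
  row 0 [0000]: F1=0 F2=0 -> F1&~F2 -> 0
  row 1 [0001]: F1=1 F2=0 -> F1&~F2 -> 1
  row 2 [0010]: F1=0 F2=0 -> F1&~F2 -> 0
  row 3 [0011]: F1=1 F2=0 -> F1&~F2 -> 1
  row 4 [0100]: F1=1 F2=0 -> F1&~F2 -> 1
  row 5 [0101]: F1=0 F2=0 -> F1&~F2 -> 0
  row 6 [0110]: F1=1 F2=0 -> F1&~F2 -> 1
  row 7 [0111]: F1=0 F2=0 -> F1&~F2 -> 0
  row 8 [1000]: F1=0 F2=0 -> F1&~F2 -> 0
  row 9 [1001]: F1=1 F2=0 -> F1&~F2 -> 1
  row 10 [1010]: F1=0 F2=0 -> F1&~F2 -> 0
  row 11 [1011]: F1=1 F2=0 -> F1&~F2 -> 1
  row 12 [1100]: F1=1 F2=1 -> F1&~F2 -> 0
  row 13 [1101]: F1=0 F2=1 -> F1&~F2 -> 0
  row 14 [1110]: F1=1 F2=1 -> F1&~F2 -> 0
  row 15 [1111]: F1=0 F2=1 -> F1&~F2 -> 0
Full result column, 4 rows per line (u,v fixed per line; w,z runs 00..11 left to right):
  rows 0-3 [u,v=00]: 0101  = hex 5
  rows 4-7 [u,v=01]: 1010  = hex A
  rows 8-11 [u,v=10]: 0101  = hex 5
  rows 12-15 [u,v=11]: 0000  = hex 0
Counterexample vector (row 0 .. row 15) = 0101101001010000
Output column grouped in 4s = 0101 1010 0101 0000 = 0x5A50
Convert to decimal digit by digit (value = value*16 + digit):
  5 -> 5
  5*16 + 10 (A) = 90
  90*16 + 5 = 1445
  1445*16 + 0 = 23120
Decimal = 23120

23120


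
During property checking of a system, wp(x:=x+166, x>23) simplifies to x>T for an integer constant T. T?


Formula: wp(x:=E, P) = P[E/x] (substitute E for x in postcondition)
Step 1: Postcondition: x>23
Step 2: Substitute x+166 for x: x+166>23
Step 3: Solve for x: x > 23-166 = -143

-143


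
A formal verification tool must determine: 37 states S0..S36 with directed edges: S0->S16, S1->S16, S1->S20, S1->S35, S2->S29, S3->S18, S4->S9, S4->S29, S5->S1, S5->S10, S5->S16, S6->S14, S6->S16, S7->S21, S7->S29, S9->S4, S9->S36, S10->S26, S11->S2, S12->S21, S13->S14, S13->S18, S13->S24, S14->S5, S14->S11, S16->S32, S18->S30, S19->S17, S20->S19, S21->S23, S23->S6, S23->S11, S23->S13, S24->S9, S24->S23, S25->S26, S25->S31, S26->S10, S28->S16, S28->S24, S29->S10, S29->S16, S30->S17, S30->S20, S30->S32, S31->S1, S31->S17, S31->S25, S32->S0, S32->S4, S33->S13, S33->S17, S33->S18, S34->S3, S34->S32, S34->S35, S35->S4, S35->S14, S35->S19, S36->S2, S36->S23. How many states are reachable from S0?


BFS from S0:
  layer 0: {S0}
  layer 1: {S16}
  layer 2: {S32}
  layer 3: {S4}
  layer 4: {S9, S29}
  layer 5: {S10, S36}
  layer 6: {S2, S23, S26}
  layer 7: {S6, S11, S13}
  layer 8: {S14, S18, S24}
  layer 9: {S5, S30}
  layer 10: {S1, S17, S20}
  layer 11: {S19, S35}
Reachable set: {S0, S1, S2, S4, S5, S6, S9, S10, S11, S13, S14, S16, S17, S18, S19, S20, S23, S24, S26, S29, S30, S32, S35, S36}
Count = 24

24


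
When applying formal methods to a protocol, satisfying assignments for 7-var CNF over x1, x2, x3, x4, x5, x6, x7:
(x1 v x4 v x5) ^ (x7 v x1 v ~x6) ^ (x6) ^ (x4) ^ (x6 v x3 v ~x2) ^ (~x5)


CNF with 6 clauses over 7 vars (128 assignments).
An assignment satisfies CNF iff every clause has >=1 true literal.
Check each row (bits = x1,x2,x3,x4,x5,x6,x7; clause T/F shown):
  row 0 [0000000]: clauses=FTFFTT -> 0
  row 1 [0000001]: clauses=FTFFTT -> 0
  row 2 [0000010]: clauses=FFTFTT -> 0
  row 3 [0000011]: clauses=FTTFTT -> 0
  row 4 [0000100]: clauses=TTFFTF -> 0
  (every remaining row is evaluated the same way; all 128 results are listed next)
Full result column, 8 rows per line (x1,x2,x3,x4 fixed per line; x5,x6,x7 runs 000..111 left to right):
  rows 0-7 [x1,x2,x3,x4=0000]: 00000000  (ones: 0)
  rows 8-15 [x1,x2,x3,x4=0001]: 00010000  (ones: 1)
  rows 16-23 [x1,x2,x3,x4=0010]: 00000000  (ones: 0)
  rows 24-31 [x1,x2,x3,x4=0011]: 00010000  (ones: 1)
  rows 32-39 [x1,x2,x3,x4=0100]: 00000000  (ones: 0)
  rows 40-47 [x1,x2,x3,x4=0101]: 00010000  (ones: 1)
  rows 48-55 [x1,x2,x3,x4=0110]: 00000000  (ones: 0)
  rows 56-63 [x1,x2,x3,x4=0111]: 00010000  (ones: 1)
  rows 64-71 [x1,x2,x3,x4=1000]: 00000000  (ones: 0)
  rows 72-79 [x1,x2,x3,x4=1001]: 00110000  (ones: 2)
  rows 80-87 [x1,x2,x3,x4=1010]: 00000000  (ones: 0)
  rows 88-95 [x1,x2,x3,x4=1011]: 00110000  (ones: 2)
  rows 96-103 [x1,x2,x3,x4=1100]: 00000000  (ones: 0)
  rows 104-111 [x1,x2,x3,x4=1101]: 00110000  (ones: 2)
  rows 112-119 [x1,x2,x3,x4=1110]: 00000000  (ones: 0)
  rows 120-127 [x1,x2,x3,x4=1111]: 00110000  (ones: 2)
Satisfying assignments = 0+1+0+1+0+1+0+1+0+2+0+2+0+2+0+2 = 12

12


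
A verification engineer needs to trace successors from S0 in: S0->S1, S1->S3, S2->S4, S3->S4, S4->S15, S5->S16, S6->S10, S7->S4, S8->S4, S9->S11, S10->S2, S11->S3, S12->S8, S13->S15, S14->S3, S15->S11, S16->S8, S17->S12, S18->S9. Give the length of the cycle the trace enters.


Trace from S0 until a state repeats:
  S0 -> S1 -> S3 -> S4 -> S15 -> S11 -> S3
S3 first seen at step 2, revisited at step 6.
Cycle length = 6 - 2 = 4

4


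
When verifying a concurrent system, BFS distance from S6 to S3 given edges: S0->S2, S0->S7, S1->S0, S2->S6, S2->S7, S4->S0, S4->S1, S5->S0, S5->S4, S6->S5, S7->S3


BFS layer-by-layer from S6:
  dist 0: {S6}
  dist 1: {S5}
  dist 2: {S0, S4}
  dist 3: {S1, S2, S7}
  dist 4: {S3}
  -> S3 reached at distance 4
Shortest path length = 4

4


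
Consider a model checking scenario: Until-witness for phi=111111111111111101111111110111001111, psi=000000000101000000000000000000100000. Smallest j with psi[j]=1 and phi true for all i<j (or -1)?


(phi U psi) at 0: need smallest j with psi[j]=1 and phi[i]=1 for all i in [0,j).
Scan from step 0:
  step 0: phi=1, psi=0 -> continue
  step 1: phi=1, psi=0 -> continue
  step 2: phi=1, psi=0 -> continue
  step 3: phi=1, psi=0 -> continue
  step 9: psi=1 and phi held for [0,9) -> witness found
Witness step = 9

9


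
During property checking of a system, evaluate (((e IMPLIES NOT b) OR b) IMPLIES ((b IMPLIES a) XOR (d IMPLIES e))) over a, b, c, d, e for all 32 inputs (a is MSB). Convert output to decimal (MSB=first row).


Formula: (((e IMPLIES NOT b) OR b) IMPLIES ((b IMPLIES a) XOR (d IMPLIES e))) over a, b, c, d, e (32 rows)
Evaluate each row (bits = a,b,c,d,e, MSB first):
  row 0 [00000]: (((0 IMPLIES NOT 0) OR 0) IMPLIES ((0 IMPLIES 0) XOR (0 IMPLIES 0))) -> 0
  row 1 [00001]: (((1 IMPLIES NOT 0) OR 0) IMPLIES ((0 IMPLIES 0) XOR (0 IMPLIES 1))) -> 0
  row 2 [00010]: (((0 IMPLIES NOT 0) OR 0) IMPLIES ((0 IMPLIES 0) XOR (1 IMPLIES 0))) -> 1
  row 3 [00011]: (((1 IMPLIES NOT 0) OR 0) IMPLIES ((0 IMPLIES 0) XOR (1 IMPLIES 1))) -> 0
  row 4 [00100]: (((0 IMPLIES NOT 0) OR 0) IMPLIES ((0 IMPLIES 0) XOR (0 IMPLIES 0))) -> 0
  row 5 [00101]: (((1 IMPLIES NOT 0) OR 0) IMPLIES ((0 IMPLIES 0) XOR (0 IMPLIES 1))) -> 0
  row 6 [00110]: (((0 IMPLIES NOT 0) OR 0) IMPLIES ((0 IMPLIES 0) XOR (1 IMPLIES 0))) -> 1
  row 7 [00111]: (((1 IMPLIES NOT 0) OR 0) IMPLIES ((0 IMPLIES 0) XOR (1 IMPLIES 1))) -> 0
  row 8 [01000]: (((0 IMPLIES NOT 1) OR 1) IMPLIES ((1 IMPLIES 0) XOR (0 IMPLIES 0))) -> 1
  row 9 [01001]: (((1 IMPLIES NOT 1) OR 1) IMPLIES ((1 IMPLIES 0) XOR (0 IMPLIES 1))) -> 1
  row 10 [01010]: (((0 IMPLIES NOT 1) OR 1) IMPLIES ((1 IMPLIES 0) XOR (1 IMPLIES 0))) -> 0
  row 11 [01011]: (((1 IMPLIES NOT 1) OR 1) IMPLIES ((1 IMPLIES 0) XOR (1 IMPLIES 1))) -> 1
  row 12 [01100]: (((0 IMPLIES NOT 1) OR 1) IMPLIES ((1 IMPLIES 0) XOR (0 IMPLIES 0))) -> 1
  row 13 [01101]: (((1 IMPLIES NOT 1) OR 1) IMPLIES ((1 IMPLIES 0) XOR (0 IMPLIES 1))) -> 1
  row 14 [01110]: (((0 IMPLIES NOT 1) OR 1) IMPLIES ((1 IMPLIES 0) XOR (1 IMPLIES 0))) -> 0
  row 15 [01111]: (((1 IMPLIES NOT 1) OR 1) IMPLIES ((1 IMPLIES 0) XOR (1 IMPLIES 1))) -> 1
  row 16 [10000]: (((0 IMPLIES NOT 0) OR 0) IMPLIES ((0 IMPLIES 1) XOR (0 IMPLIES 0))) -> 0
  row 17 [10001]: (((1 IMPLIES NOT 0) OR 0) IMPLIES ((0 IMPLIES 1) XOR (0 IMPLIES 1))) -> 0
  row 18 [10010]: (((0 IMPLIES NOT 0) OR 0) IMPLIES ((0 IMPLIES 1) XOR (1 IMPLIES 0))) -> 1
  row 19 [10011]: (((1 IMPLIES NOT 0) OR 0) IMPLIES ((0 IMPLIES 1) XOR (1 IMPLIES 1))) -> 0
  row 20 [10100]: (((0 IMPLIES NOT 0) OR 0) IMPLIES ((0 IMPLIES 1) XOR (0 IMPLIES 0))) -> 0
  row 21 [10101]: (((1 IMPLIES NOT 0) OR 0) IMPLIES ((0 IMPLIES 1) XOR (0 IMPLIES 1))) -> 0
  row 22 [10110]: (((0 IMPLIES NOT 0) OR 0) IMPLIES ((0 IMPLIES 1) XOR (1 IMPLIES 0))) -> 1
  row 23 [10111]: (((1 IMPLIES NOT 0) OR 0) IMPLIES ((0 IMPLIES 1) XOR (1 IMPLIES 1))) -> 0
  row 24 [11000]: (((0 IMPLIES NOT 1) OR 1) IMPLIES ((1 IMPLIES 1) XOR (0 IMPLIES 0))) -> 0
  row 25 [11001]: (((1 IMPLIES NOT 1) OR 1) IMPLIES ((1 IMPLIES 1) XOR (0 IMPLIES 1))) -> 0
  row 26 [11010]: (((0 IMPLIES NOT 1) OR 1) IMPLIES ((1 IMPLIES 1) XOR (1 IMPLIES 0))) -> 1
  row 27 [11011]: (((1 IMPLIES NOT 1) OR 1) IMPLIES ((1 IMPLIES 1) XOR (1 IMPLIES 1))) -> 0
  row 28 [11100]: (((0 IMPLIES NOT 1) OR 1) IMPLIES ((1 IMPLIES 1) XOR (0 IMPLIES 0))) -> 0
  row 29 [11101]: (((1 IMPLIES NOT 1) OR 1) IMPLIES ((1 IMPLIES 1) XOR (0 IMPLIES 1))) -> 0
  row 30 [11110]: (((0 IMPLIES NOT 1) OR 1) IMPLIES ((1 IMPLIES 1) XOR (1 IMPLIES 0))) -> 1
  row 31 [11111]: (((1 IMPLIES NOT 1) OR 1) IMPLIES ((1 IMPLIES 1) XOR (1 IMPLIES 1))) -> 0
Full result column, 4 rows per line (a,b,c fixed per line; d,e runs 00..11 left to right):
  rows 0-3 [a,b,c=000]: 0010  = hex 2
  rows 4-7 [a,b,c=001]: 0010  = hex 2
  rows 8-11 [a,b,c=010]: 1101  = hex D
  rows 12-15 [a,b,c=011]: 1101  = hex D
  rows 16-19 [a,b,c=100]: 0010  = hex 2
  rows 20-23 [a,b,c=101]: 0010  = hex 2
  rows 24-27 [a,b,c=110]: 0010  = hex 2
  rows 28-31 [a,b,c=111]: 0010  = hex 2
Output column (row 0 .. row 31) = 00100010110111010010001000100010
Output column grouped in 4s = 0010 0010 1101 1101 0010 0010 0010 0010 = 0x22DD2222
Convert to decimal digit by digit (value = value*16 + digit):
  2 -> 2
  2*16 + 2 = 34
  34*16 + 13 (D) = 557
  557*16 + 13 (D) = 8925
  8925*16 + 2 = 142802
  142802*16 + 2 = 2284834
  2284834*16 + 2 = 36557346
  36557346*16 + 2 = 584917538
Decimal = 584917538

584917538


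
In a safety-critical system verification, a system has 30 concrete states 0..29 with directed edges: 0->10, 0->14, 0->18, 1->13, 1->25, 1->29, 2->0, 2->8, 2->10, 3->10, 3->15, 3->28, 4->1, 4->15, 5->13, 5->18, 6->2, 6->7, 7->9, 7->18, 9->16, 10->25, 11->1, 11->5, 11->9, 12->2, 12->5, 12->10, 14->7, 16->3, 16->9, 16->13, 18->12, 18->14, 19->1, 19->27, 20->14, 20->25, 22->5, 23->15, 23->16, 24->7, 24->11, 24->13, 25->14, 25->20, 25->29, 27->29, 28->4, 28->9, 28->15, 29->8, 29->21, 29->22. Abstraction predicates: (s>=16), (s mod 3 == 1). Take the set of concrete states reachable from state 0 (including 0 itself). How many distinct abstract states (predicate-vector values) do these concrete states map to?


BFS from 0:
Concrete reachable: {0, 1, 2, 3, 4, 5, 7, 8, 9, 10, 12, 13, 14, 15, 16, 18, 20, 21, 22, 25, 28, 29}
Abstract via predicates (s>=16), (s mod 3 == 1):
  (0,0) <- {0, 2, 3, 5, 8, 9, 12, 14, 15}
  (0,1) <- {1, 4, 7, 10, 13}
  (1,0) <- {18, 20, 21, 29}
  (1,1) <- {16, 22, 25, 28}
Distinct abstract states = 4

4


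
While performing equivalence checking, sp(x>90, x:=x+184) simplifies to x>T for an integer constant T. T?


Formula: sp(P, x:=E) = exists old_x. (x = E[old_x/x]) AND P[old_x/x] (old_x is the value of x before the assignment; eliminate old_x by solving x = E[old_x/x] for old_x)
Step 1: Precondition P: x>90, i.e. old_x > 90
Step 2: Assignment gives x = old_x + 184, so old_x = x - 184
Step 3: Substitute into P: x - 184 > 90
Step 4: Simplify: x > 90+184 = 274

274


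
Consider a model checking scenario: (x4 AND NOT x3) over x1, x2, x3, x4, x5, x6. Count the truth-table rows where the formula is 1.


Formula: (x4 AND NOT x3) over 6 vars (64 rows)
Evaluate each row (x1, x2, x3, x4, x5, x6 as bits, MSB first):
  row 0 [000000]: (0 AND NOT 0) -> 0
  row 1 [000001]: (0 AND NOT 0) -> 0
  row 2 [000010]: (0 AND NOT 0) -> 0
  row 3 [000011]: (0 AND NOT 0) -> 0
  row 4 [000100]: (1 AND NOT 0) -> 1
  (every remaining row is evaluated the same way; all 64 results are listed next)
Full result column, 8 rows per line (x1,x2,x3 fixed per line; x4,x5,x6 runs 000..111 left to right):
  rows 0-7 [x1,x2,x3=000]: 00001111  (ones: 4)
  rows 8-15 [x1,x2,x3=001]: 00000000  (ones: 0)
  rows 16-23 [x1,x2,x3=010]: 00001111  (ones: 4)
  rows 24-31 [x1,x2,x3=011]: 00000000  (ones: 0)
  rows 32-39 [x1,x2,x3=100]: 00001111  (ones: 4)
  rows 40-47 [x1,x2,x3=101]: 00000000  (ones: 0)
  rows 48-55 [x1,x2,x3=110]: 00001111  (ones: 4)
  rows 56-63 [x1,x2,x3=111]: 00000000  (ones: 0)
Count of 1-rows = 4+0+4+0+4+0+4+0 = 16

16


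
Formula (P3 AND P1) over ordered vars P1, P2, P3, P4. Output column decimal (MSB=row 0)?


Formula: (P3 AND P1) over P1, P2, P3, P4 (16 rows)
Evaluate each row (bits = P1,P2,P3,P4, MSB first):
  row 0 [0000]: (0 AND 0) -> 0
  row 1 [0001]: (0 AND 0) -> 0
  row 2 [0010]: (1 AND 0) -> 0
  row 3 [0011]: (1 AND 0) -> 0
  row 4 [0100]: (0 AND 0) -> 0
  row 5 [0101]: (0 AND 0) -> 0
  row 6 [0110]: (1 AND 0) -> 0
  row 7 [0111]: (1 AND 0) -> 0
  row 8 [1000]: (0 AND 1) -> 0
  row 9 [1001]: (0 AND 1) -> 0
  row 10 [1010]: (1 AND 1) -> 1
  row 11 [1011]: (1 AND 1) -> 1
  row 12 [1100]: (0 AND 1) -> 0
  row 13 [1101]: (0 AND 1) -> 0
  row 14 [1110]: (1 AND 1) -> 1
  row 15 [1111]: (1 AND 1) -> 1
Full result column, 4 rows per line (P1,P2 fixed per line; P3,P4 runs 00..11 left to right):
  rows 0-3 [P1,P2=00]: 0000  = hex 0
  rows 4-7 [P1,P2=01]: 0000  = hex 0
  rows 8-11 [P1,P2=10]: 0011  = hex 3
  rows 12-15 [P1,P2=11]: 0011  = hex 3
Output column (row 0 .. row 15) = 0000000000110011
Output column grouped in 4s = 0000 0000 0011 0011 = 0x0033
Convert to decimal digit by digit (value = value*16 + digit):
  0 -> 0
  0*16 + 0 = 0
  0*16 + 3 = 3
  3*16 + 3 = 51
Decimal = 51

51


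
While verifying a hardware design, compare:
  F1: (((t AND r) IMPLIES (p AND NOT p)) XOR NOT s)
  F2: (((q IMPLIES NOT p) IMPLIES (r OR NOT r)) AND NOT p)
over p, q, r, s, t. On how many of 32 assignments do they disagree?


F1 = (((t AND r) IMPLIES (p AND NOT p)) XOR NOT s)
F2 = (((q IMPLIES NOT p) IMPLIES (r OR NOT r)) AND NOT p)
Evaluate both on each of 32 rows (bits = p,q,r,s,t):
  row 0 [00000]: F1=0 F2=1 (differ) -> 1
  row 1 [00001]: F1=0 F2=1 (differ) -> 1
  row 2 [00010]: F1=1 F2=1 -> 0
  row 3 [00011]: F1=1 F2=1 -> 0
  row 4 [00100]: F1=0 F2=1 (differ) -> 1
  row 5 [00101]: F1=1 F2=1 -> 0
  row 6 [00110]: F1=1 F2=1 -> 0
  row 7 [00111]: F1=0 F2=1 (differ) -> 1
  row 8 [01000]: F1=0 F2=1 (differ) -> 1
  row 9 [01001]: F1=0 F2=1 (differ) -> 1
  row 10 [01010]: F1=1 F2=1 -> 0
  row 11 [01011]: F1=1 F2=1 -> 0
  row 12 [01100]: F1=0 F2=1 (differ) -> 1
  row 13 [01101]: F1=1 F2=1 -> 0
  row 14 [01110]: F1=1 F2=1 -> 0
  row 15 [01111]: F1=0 F2=1 (differ) -> 1
  row 16 [10000]: F1=0 F2=0 -> 0
  row 17 [10001]: F1=0 F2=0 -> 0
  row 18 [10010]: F1=1 F2=0 (differ) -> 1
  row 19 [10011]: F1=1 F2=0 (differ) -> 1
  row 20 [10100]: F1=0 F2=0 -> 0
  row 21 [10101]: F1=1 F2=0 (differ) -> 1
  row 22 [10110]: F1=1 F2=0 (differ) -> 1
  row 23 [10111]: F1=0 F2=0 -> 0
  row 24 [11000]: F1=0 F2=0 -> 0
  row 25 [11001]: F1=0 F2=0 -> 0
  row 26 [11010]: F1=1 F2=0 (differ) -> 1
  row 27 [11011]: F1=1 F2=0 (differ) -> 1
  row 28 [11100]: F1=0 F2=0 -> 0
  row 29 [11101]: F1=1 F2=0 (differ) -> 1
  row 30 [11110]: F1=1 F2=0 (differ) -> 1
  row 31 [11111]: F1=0 F2=0 -> 0
Full result column, 8 rows per line (p,q fixed per line; r,s,t runs 000..111 left to right):
  rows 0-7 [p,q=00]: 11001001  (ones: 4)
  rows 8-15 [p,q=01]: 11001001  (ones: 4)
  rows 16-23 [p,q=10]: 00110110  (ones: 4)
  rows 24-31 [p,q=11]: 00110110  (ones: 4)
Disagreements = 4+4+4+4 = 16

16


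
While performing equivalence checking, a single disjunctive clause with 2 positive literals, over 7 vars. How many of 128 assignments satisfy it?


Step 1: Total=2^7=128
Step 2: Unsat when all 2 false: 2^5=32
Step 3: Sat=128-32=96

96


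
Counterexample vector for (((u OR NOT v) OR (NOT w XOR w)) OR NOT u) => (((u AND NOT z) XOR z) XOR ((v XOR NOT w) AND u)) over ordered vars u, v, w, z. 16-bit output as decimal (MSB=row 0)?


F1 = (((u OR NOT v) OR (NOT w XOR w)) OR NOT u)
F2 = (((u AND NOT z) XOR z) XOR ((v XOR NOT w) AND u))
Counterexample to F1=>F2 is where F1=1 and F2=0.
Evaluate each row (bits = u,v,w,z, MSB first):
  row 0 [0000]: F1=1 F2=0 -> F1&~F2 -> 1
  row 1 [0001]: F1=1 F2=1 -> F1&~F2 -> 0
  row 2 [0010]: F1=1 F2=0 -> F1&~F2 -> 1
  row 3 [0011]: F1=1 F2=1 -> F1&~F2 -> 0
  row 4 [0100]: F1=1 F2=0 -> F1&~F2 -> 1
  row 5 [0101]: F1=1 F2=1 -> F1&~F2 -> 0
  row 6 [0110]: F1=1 F2=0 -> F1&~F2 -> 1
  row 7 [0111]: F1=1 F2=1 -> F1&~F2 -> 0
  row 8 [1000]: F1=1 F2=0 -> F1&~F2 -> 1
  row 9 [1001]: F1=1 F2=0 -> F1&~F2 -> 1
  row 10 [1010]: F1=1 F2=1 -> F1&~F2 -> 0
  row 11 [1011]: F1=1 F2=1 -> F1&~F2 -> 0
  row 12 [1100]: F1=1 F2=1 -> F1&~F2 -> 0
  row 13 [1101]: F1=1 F2=1 -> F1&~F2 -> 0
  row 14 [1110]: F1=1 F2=0 -> F1&~F2 -> 1
  row 15 [1111]: F1=1 F2=0 -> F1&~F2 -> 1
Full result column, 4 rows per line (u,v fixed per line; w,z runs 00..11 left to right):
  rows 0-3 [u,v=00]: 1010  = hex A
  rows 4-7 [u,v=01]: 1010  = hex A
  rows 8-11 [u,v=10]: 1100  = hex C
  rows 12-15 [u,v=11]: 0011  = hex 3
Counterexample vector (row 0 .. row 15) = 1010101011000011
Output column grouped in 4s = 1010 1010 1100 0011 = 0xAAC3
Convert to decimal digit by digit (value = value*16 + digit):
  A -> 10
  10*16 + 10 (A) = 170
  170*16 + 12 (C) = 2732
  2732*16 + 3 = 43715
Decimal = 43715

43715


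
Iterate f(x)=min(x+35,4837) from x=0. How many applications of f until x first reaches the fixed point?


Step 1: x=0, cap=4837, increment=35
Step 2: x grows by 35 each step until capped at 4837; fixed point is x=4837
Step 3: iterations = ceil(4837/35) = 139

139


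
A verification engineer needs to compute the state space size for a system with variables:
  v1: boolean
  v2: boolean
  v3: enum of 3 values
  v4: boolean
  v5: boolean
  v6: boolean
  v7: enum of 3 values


State space = product of domain sizes of all variables.
Domain sizes:
  v1 (boolean): 2
  v2 (boolean): 2
  v3 (enum of 3 values): 3
  v4 (boolean): 2
  v5 (boolean): 2
  v6 (boolean): 2
  v7 (enum of 3 values): 3
Product = 2 * 2 * 3 * 2 * 2 * 2 * 3 = 288

288


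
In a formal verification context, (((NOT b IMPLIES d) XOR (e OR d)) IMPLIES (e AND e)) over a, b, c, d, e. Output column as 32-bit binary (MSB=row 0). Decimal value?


Formula: (((NOT b IMPLIES d) XOR (e OR d)) IMPLIES (e AND e)) over a, b, c, d, e (32 rows)
Evaluate each row (bits = a,b,c,d,e, MSB first):
  row 0 [00000]: (((NOT 0 IMPLIES 0) XOR (0 OR 0)) IMPLIES (0 AND 0)) -> 1
  row 1 [00001]: (((NOT 0 IMPLIES 0) XOR (1 OR 0)) IMPLIES (1 AND 1)) -> 1
  row 2 [00010]: (((NOT 0 IMPLIES 1) XOR (0 OR 1)) IMPLIES (0 AND 0)) -> 1
  row 3 [00011]: (((NOT 0 IMPLIES 1) XOR (1 OR 1)) IMPLIES (1 AND 1)) -> 1
  row 4 [00100]: (((NOT 0 IMPLIES 0) XOR (0 OR 0)) IMPLIES (0 AND 0)) -> 1
  row 5 [00101]: (((NOT 0 IMPLIES 0) XOR (1 OR 0)) IMPLIES (1 AND 1)) -> 1
  row 6 [00110]: (((NOT 0 IMPLIES 1) XOR (0 OR 1)) IMPLIES (0 AND 0)) -> 1
  row 7 [00111]: (((NOT 0 IMPLIES 1) XOR (1 OR 1)) IMPLIES (1 AND 1)) -> 1
  row 8 [01000]: (((NOT 1 IMPLIES 0) XOR (0 OR 0)) IMPLIES (0 AND 0)) -> 0
  row 9 [01001]: (((NOT 1 IMPLIES 0) XOR (1 OR 0)) IMPLIES (1 AND 1)) -> 1
  row 10 [01010]: (((NOT 1 IMPLIES 1) XOR (0 OR 1)) IMPLIES (0 AND 0)) -> 1
  row 11 [01011]: (((NOT 1 IMPLIES 1) XOR (1 OR 1)) IMPLIES (1 AND 1)) -> 1
  row 12 [01100]: (((NOT 1 IMPLIES 0) XOR (0 OR 0)) IMPLIES (0 AND 0)) -> 0
  row 13 [01101]: (((NOT 1 IMPLIES 0) XOR (1 OR 0)) IMPLIES (1 AND 1)) -> 1
  row 14 [01110]: (((NOT 1 IMPLIES 1) XOR (0 OR 1)) IMPLIES (0 AND 0)) -> 1
  row 15 [01111]: (((NOT 1 IMPLIES 1) XOR (1 OR 1)) IMPLIES (1 AND 1)) -> 1
  row 16 [10000]: (((NOT 0 IMPLIES 0) XOR (0 OR 0)) IMPLIES (0 AND 0)) -> 1
  row 17 [10001]: (((NOT 0 IMPLIES 0) XOR (1 OR 0)) IMPLIES (1 AND 1)) -> 1
  row 18 [10010]: (((NOT 0 IMPLIES 1) XOR (0 OR 1)) IMPLIES (0 AND 0)) -> 1
  row 19 [10011]: (((NOT 0 IMPLIES 1) XOR (1 OR 1)) IMPLIES (1 AND 1)) -> 1
  row 20 [10100]: (((NOT 0 IMPLIES 0) XOR (0 OR 0)) IMPLIES (0 AND 0)) -> 1
  row 21 [10101]: (((NOT 0 IMPLIES 0) XOR (1 OR 0)) IMPLIES (1 AND 1)) -> 1
  row 22 [10110]: (((NOT 0 IMPLIES 1) XOR (0 OR 1)) IMPLIES (0 AND 0)) -> 1
  row 23 [10111]: (((NOT 0 IMPLIES 1) XOR (1 OR 1)) IMPLIES (1 AND 1)) -> 1
  row 24 [11000]: (((NOT 1 IMPLIES 0) XOR (0 OR 0)) IMPLIES (0 AND 0)) -> 0
  row 25 [11001]: (((NOT 1 IMPLIES 0) XOR (1 OR 0)) IMPLIES (1 AND 1)) -> 1
  row 26 [11010]: (((NOT 1 IMPLIES 1) XOR (0 OR 1)) IMPLIES (0 AND 0)) -> 1
  row 27 [11011]: (((NOT 1 IMPLIES 1) XOR (1 OR 1)) IMPLIES (1 AND 1)) -> 1
  row 28 [11100]: (((NOT 1 IMPLIES 0) XOR (0 OR 0)) IMPLIES (0 AND 0)) -> 0
  row 29 [11101]: (((NOT 1 IMPLIES 0) XOR (1 OR 0)) IMPLIES (1 AND 1)) -> 1
  row 30 [11110]: (((NOT 1 IMPLIES 1) XOR (0 OR 1)) IMPLIES (0 AND 0)) -> 1
  row 31 [11111]: (((NOT 1 IMPLIES 1) XOR (1 OR 1)) IMPLIES (1 AND 1)) -> 1
Full result column, 4 rows per line (a,b,c fixed per line; d,e runs 00..11 left to right):
  rows 0-3 [a,b,c=000]: 1111  = hex F
  rows 4-7 [a,b,c=001]: 1111  = hex F
  rows 8-11 [a,b,c=010]: 0111  = hex 7
  rows 12-15 [a,b,c=011]: 0111  = hex 7
  rows 16-19 [a,b,c=100]: 1111  = hex F
  rows 20-23 [a,b,c=101]: 1111  = hex F
  rows 24-27 [a,b,c=110]: 0111  = hex 7
  rows 28-31 [a,b,c=111]: 0111  = hex 7
Output column (row 0 .. row 31) = 11111111011101111111111101110111
Output column grouped in 4s = 1111 1111 0111 0111 1111 1111 0111 0111 = 0xFF77FF77
Convert to decimal digit by digit (value = value*16 + digit):
  F -> 15
  15*16 + 15 (F) = 255
  255*16 + 7 = 4087
  4087*16 + 7 = 65399
  65399*16 + 15 (F) = 1046399
  1046399*16 + 15 (F) = 16742399
  16742399*16 + 7 = 267878391
  267878391*16 + 7 = 4286054263
Decimal = 4286054263

4286054263


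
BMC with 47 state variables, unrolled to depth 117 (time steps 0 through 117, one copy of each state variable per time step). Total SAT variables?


BMC unrolls to depth k, creating one copy of each state var for steps 0..k.
Step count = 117 + 1 = 118 (steps 0 through 117)
Vars per step = 47
Total = 47 * 118 = 5546

5546


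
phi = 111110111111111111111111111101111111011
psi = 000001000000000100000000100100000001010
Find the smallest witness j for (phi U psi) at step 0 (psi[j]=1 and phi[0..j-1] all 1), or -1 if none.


(phi U psi) at 0: need smallest j with psi[j]=1 and phi[i]=1 for all i in [0,j).
Scan from step 0:
  step 0: phi=1, psi=0 -> continue
  step 1: phi=1, psi=0 -> continue
  step 2: phi=1, psi=0 -> continue
  step 3: phi=1, psi=0 -> continue
  step 5: psi=1 and phi held for [0,5) -> witness found
Witness step = 5

5


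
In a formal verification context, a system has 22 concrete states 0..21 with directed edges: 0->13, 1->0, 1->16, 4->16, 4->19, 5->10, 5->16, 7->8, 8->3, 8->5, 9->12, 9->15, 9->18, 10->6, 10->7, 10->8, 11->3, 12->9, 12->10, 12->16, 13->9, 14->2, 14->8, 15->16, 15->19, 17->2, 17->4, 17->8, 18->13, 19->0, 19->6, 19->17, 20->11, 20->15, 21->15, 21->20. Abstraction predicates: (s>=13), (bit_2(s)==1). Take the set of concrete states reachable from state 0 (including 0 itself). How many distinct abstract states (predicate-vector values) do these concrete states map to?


BFS from 0:
Concrete reachable: {0, 2, 3, 4, 5, 6, 7, 8, 9, 10, 12, 13, 15, 16, 17, 18, 19}
Abstract via predicates (s>=13), (bit_2(s)==1):
  (0,0) <- {0, 2, 3, 8, 9, 10}
  (0,1) <- {4, 5, 6, 7, 12}
  (1,0) <- {16, 17, 18, 19}
  (1,1) <- {13, 15}
Distinct abstract states = 4

4


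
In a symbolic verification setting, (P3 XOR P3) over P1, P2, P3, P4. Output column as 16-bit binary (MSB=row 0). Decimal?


Formula: (P3 XOR P3) over P1, P2, P3, P4 (16 rows)
Evaluate each row (bits = P1,P2,P3,P4, MSB first):
  row 0 [0000]: (0 XOR 0) -> 0
  row 1 [0001]: (0 XOR 0) -> 0
  row 2 [0010]: (1 XOR 1) -> 0
  row 3 [0011]: (1 XOR 1) -> 0
  row 4 [0100]: (0 XOR 0) -> 0
  row 5 [0101]: (0 XOR 0) -> 0
  row 6 [0110]: (1 XOR 1) -> 0
  row 7 [0111]: (1 XOR 1) -> 0
  row 8 [1000]: (0 XOR 0) -> 0
  row 9 [1001]: (0 XOR 0) -> 0
  row 10 [1010]: (1 XOR 1) -> 0
  row 11 [1011]: (1 XOR 1) -> 0
  row 12 [1100]: (0 XOR 0) -> 0
  row 13 [1101]: (0 XOR 0) -> 0
  row 14 [1110]: (1 XOR 1) -> 0
  row 15 [1111]: (1 XOR 1) -> 0
Full result column, 4 rows per line (P1,P2 fixed per line; P3,P4 runs 00..11 left to right):
  rows 0-3 [P1,P2=00]: 0000  = hex 0
  rows 4-7 [P1,P2=01]: 0000  = hex 0
  rows 8-11 [P1,P2=10]: 0000  = hex 0
  rows 12-15 [P1,P2=11]: 0000  = hex 0
Output column (row 0 .. row 15) = 0000000000000000
Output column grouped in 4s = 0000 0000 0000 0000 = 0x0000
Convert to decimal digit by digit (value = value*16 + digit):
  0 -> 0
  0*16 + 0 = 0
  0*16 + 0 = 0
  0*16 + 0 = 0
Decimal = 0

0


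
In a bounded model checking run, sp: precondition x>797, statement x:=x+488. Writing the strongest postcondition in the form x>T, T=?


Formula: sp(P, x:=E) = exists old_x. (x = E[old_x/x]) AND P[old_x/x] (old_x is the value of x before the assignment; eliminate old_x by solving x = E[old_x/x] for old_x)
Step 1: Precondition P: x>797, i.e. old_x > 797
Step 2: Assignment gives x = old_x + 488, so old_x = x - 488
Step 3: Substitute into P: x - 488 > 797
Step 4: Simplify: x > 797+488 = 1285

1285


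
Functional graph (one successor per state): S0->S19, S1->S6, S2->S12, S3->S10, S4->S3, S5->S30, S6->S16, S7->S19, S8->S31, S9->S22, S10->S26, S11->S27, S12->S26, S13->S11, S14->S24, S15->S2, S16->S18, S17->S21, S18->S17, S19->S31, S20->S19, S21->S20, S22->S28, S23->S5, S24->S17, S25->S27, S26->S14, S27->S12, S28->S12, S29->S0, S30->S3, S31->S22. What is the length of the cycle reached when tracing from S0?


Trace from S0 until a state repeats:
  S0 -> S19 -> S31 -> S22 -> S28 -> S12 -> S26 -> S14 -> S24 -> S17 -> S21 -> S20 -> S19
S19 first seen at step 1, revisited at step 12.
Cycle length = 12 - 1 = 11

11


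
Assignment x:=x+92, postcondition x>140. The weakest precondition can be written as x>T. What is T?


Formula: wp(x:=E, P) = P[E/x] (substitute E for x in postcondition)
Step 1: Postcondition: x>140
Step 2: Substitute x+92 for x: x+92>140
Step 3: Solve for x: x > 140-92 = 48

48


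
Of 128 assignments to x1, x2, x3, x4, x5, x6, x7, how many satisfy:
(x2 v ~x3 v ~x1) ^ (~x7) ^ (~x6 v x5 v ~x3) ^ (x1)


CNF with 4 clauses over 7 vars (128 assignments).
An assignment satisfies CNF iff every clause has >=1 true literal.
Check each row (bits = x1,x2,x3,x4,x5,x6,x7; clause T/F shown):
  row 0 [0000000]: clauses=TTTF -> 0
  row 1 [0000001]: clauses=TFTF -> 0
  row 2 [0000010]: clauses=TTTF -> 0
  row 3 [0000011]: clauses=TFTF -> 0
  row 4 [0000100]: clauses=TTTF -> 0
  (every remaining row is evaluated the same way; all 128 results are listed next)
Full result column, 8 rows per line (x1,x2,x3,x4 fixed per line; x5,x6,x7 runs 000..111 left to right):
  rows 0-7 [x1,x2,x3,x4=0000]: 00000000  (ones: 0)
  rows 8-15 [x1,x2,x3,x4=0001]: 00000000  (ones: 0)
  rows 16-23 [x1,x2,x3,x4=0010]: 00000000  (ones: 0)
  rows 24-31 [x1,x2,x3,x4=0011]: 00000000  (ones: 0)
  rows 32-39 [x1,x2,x3,x4=0100]: 00000000  (ones: 0)
  rows 40-47 [x1,x2,x3,x4=0101]: 00000000  (ones: 0)
  rows 48-55 [x1,x2,x3,x4=0110]: 00000000  (ones: 0)
  rows 56-63 [x1,x2,x3,x4=0111]: 00000000  (ones: 0)
  rows 64-71 [x1,x2,x3,x4=1000]: 10101010  (ones: 4)
  rows 72-79 [x1,x2,x3,x4=1001]: 10101010  (ones: 4)
  rows 80-87 [x1,x2,x3,x4=1010]: 00000000  (ones: 0)
  rows 88-95 [x1,x2,x3,x4=1011]: 00000000  (ones: 0)
  rows 96-103 [x1,x2,x3,x4=1100]: 10101010  (ones: 4)
  rows 104-111 [x1,x2,x3,x4=1101]: 10101010  (ones: 4)
  rows 112-119 [x1,x2,x3,x4=1110]: 10001010  (ones: 3)
  rows 120-127 [x1,x2,x3,x4=1111]: 10001010  (ones: 3)
Satisfying assignments = 0+0+0+0+0+0+0+0+4+4+0+0+4+4+3+3 = 22

22


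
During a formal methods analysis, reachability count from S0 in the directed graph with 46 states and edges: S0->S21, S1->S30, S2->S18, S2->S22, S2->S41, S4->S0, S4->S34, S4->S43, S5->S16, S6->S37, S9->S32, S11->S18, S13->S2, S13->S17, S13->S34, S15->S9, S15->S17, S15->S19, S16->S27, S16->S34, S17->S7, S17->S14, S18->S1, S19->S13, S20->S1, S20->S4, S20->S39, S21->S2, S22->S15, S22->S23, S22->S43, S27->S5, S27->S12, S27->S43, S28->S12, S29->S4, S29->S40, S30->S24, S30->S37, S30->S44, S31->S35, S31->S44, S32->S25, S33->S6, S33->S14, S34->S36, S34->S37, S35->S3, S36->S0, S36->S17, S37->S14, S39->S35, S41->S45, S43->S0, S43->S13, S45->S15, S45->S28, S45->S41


BFS from S0:
  layer 0: {S0}
  layer 1: {S21}
  layer 2: {S2}
  layer 3: {S18, S22, S41}
  layer 4: {S1, S15, S23, S43, S45}
  layer 5: {S9, S13, S17, S19, S28, S30}
  layer 6: {S7, S12, S14, S24, S32, S34, S37, S44}
  layer 7: {S25, S36}
Reachable set: {S0, S1, S2, S7, S9, S12, S13, S14, S15, S17, S18, S19, S21, S22, S23, S24, S25, S28, S30, S32, S34, S36, S37, S41, S43, S44, S45}
Count = 27

27


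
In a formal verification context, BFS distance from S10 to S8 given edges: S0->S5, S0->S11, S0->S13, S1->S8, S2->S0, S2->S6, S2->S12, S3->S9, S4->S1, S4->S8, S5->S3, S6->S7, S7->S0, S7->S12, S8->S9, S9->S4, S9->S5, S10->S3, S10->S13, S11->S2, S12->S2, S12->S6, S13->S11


BFS layer-by-layer from S10:
  dist 0: {S10}
  dist 1: {S3, S13}
  dist 2: {S9, S11}
  dist 3: {S2, S4, S5}
  dist 4: {S0, S1, S6, S8, S12}
  -> S8 reached at distance 4
Shortest path length = 4

4


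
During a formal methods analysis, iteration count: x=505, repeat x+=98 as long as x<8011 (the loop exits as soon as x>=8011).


Step 1: x goes from 505 toward 8011 by 98; the body runs while x<8011, so iterations = ceil((bound-start)/step)
Step 2: Distance=7506
Step 3: ceil(7506/98)=77

77


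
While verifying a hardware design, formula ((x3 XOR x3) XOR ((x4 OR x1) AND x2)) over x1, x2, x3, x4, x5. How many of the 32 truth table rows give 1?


Formula: ((x3 XOR x3) XOR ((x4 OR x1) AND x2)) over 5 vars (32 rows)
Evaluate each row (x1, x2, x3, x4, x5 as bits, MSB first):
  row 0 [00000]: ((0 XOR 0) XOR ((0 OR 0) AND 0)) -> 0
  row 1 [00001]: ((0 XOR 0) XOR ((0 OR 0) AND 0)) -> 0
  row 2 [00010]: ((0 XOR 0) XOR ((1 OR 0) AND 0)) -> 0
  row 3 [00011]: ((0 XOR 0) XOR ((1 OR 0) AND 0)) -> 0
  row 4 [00100]: ((1 XOR 1) XOR ((0 OR 0) AND 0)) -> 0
  row 5 [00101]: ((1 XOR 1) XOR ((0 OR 0) AND 0)) -> 0
  row 6 [00110]: ((1 XOR 1) XOR ((1 OR 0) AND 0)) -> 0
  row 7 [00111]: ((1 XOR 1) XOR ((1 OR 0) AND 0)) -> 0
  row 8 [01000]: ((0 XOR 0) XOR ((0 OR 0) AND 1)) -> 0
  row 9 [01001]: ((0 XOR 0) XOR ((0 OR 0) AND 1)) -> 0
  row 10 [01010]: ((0 XOR 0) XOR ((1 OR 0) AND 1)) -> 1
  row 11 [01011]: ((0 XOR 0) XOR ((1 OR 0) AND 1)) -> 1
  row 12 [01100]: ((1 XOR 1) XOR ((0 OR 0) AND 1)) -> 0
  row 13 [01101]: ((1 XOR 1) XOR ((0 OR 0) AND 1)) -> 0
  row 14 [01110]: ((1 XOR 1) XOR ((1 OR 0) AND 1)) -> 1
  row 15 [01111]: ((1 XOR 1) XOR ((1 OR 0) AND 1)) -> 1
  row 16 [10000]: ((0 XOR 0) XOR ((0 OR 1) AND 0)) -> 0
  row 17 [10001]: ((0 XOR 0) XOR ((0 OR 1) AND 0)) -> 0
  row 18 [10010]: ((0 XOR 0) XOR ((1 OR 1) AND 0)) -> 0
  row 19 [10011]: ((0 XOR 0) XOR ((1 OR 1) AND 0)) -> 0
  row 20 [10100]: ((1 XOR 1) XOR ((0 OR 1) AND 0)) -> 0
  row 21 [10101]: ((1 XOR 1) XOR ((0 OR 1) AND 0)) -> 0
  row 22 [10110]: ((1 XOR 1) XOR ((1 OR 1) AND 0)) -> 0
  row 23 [10111]: ((1 XOR 1) XOR ((1 OR 1) AND 0)) -> 0
  row 24 [11000]: ((0 XOR 0) XOR ((0 OR 1) AND 1)) -> 1
  row 25 [11001]: ((0 XOR 0) XOR ((0 OR 1) AND 1)) -> 1
  row 26 [11010]: ((0 XOR 0) XOR ((1 OR 1) AND 1)) -> 1
  row 27 [11011]: ((0 XOR 0) XOR ((1 OR 1) AND 1)) -> 1
  row 28 [11100]: ((1 XOR 1) XOR ((0 OR 1) AND 1)) -> 1
  row 29 [11101]: ((1 XOR 1) XOR ((0 OR 1) AND 1)) -> 1
  row 30 [11110]: ((1 XOR 1) XOR ((1 OR 1) AND 1)) -> 1
  row 31 [11111]: ((1 XOR 1) XOR ((1 OR 1) AND 1)) -> 1
Full result column, 8 rows per line (x1,x2 fixed per line; x3,x4,x5 runs 000..111 left to right):
  rows 0-7 [x1,x2=00]: 00000000  (ones: 0)
  rows 8-15 [x1,x2=01]: 00110011  (ones: 4)
  rows 16-23 [x1,x2=10]: 00000000  (ones: 0)
  rows 24-31 [x1,x2=11]: 11111111  (ones: 8)
Count of 1-rows = 0+4+0+8 = 12

12


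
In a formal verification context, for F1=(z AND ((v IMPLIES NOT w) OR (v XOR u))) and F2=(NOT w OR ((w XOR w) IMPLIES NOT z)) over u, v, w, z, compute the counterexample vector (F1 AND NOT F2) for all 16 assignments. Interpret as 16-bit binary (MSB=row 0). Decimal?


F1 = (z AND ((v IMPLIES NOT w) OR (v XOR u)))
F2 = (NOT w OR ((w XOR w) IMPLIES NOT z))
Counterexample to F1=>F2 is where F1=1 and F2=0.
Evaluate each row (bits = u,v,w,z, MSB first):
  row 0 [0000]: F1=0 F2=1 -> F1&~F2 -> 0
  row 1 [0001]: F1=1 F2=1 -> F1&~F2 -> 0
  row 2 [0010]: F1=0 F2=1 -> F1&~F2 -> 0
  row 3 [0011]: F1=1 F2=1 -> F1&~F2 -> 0
  row 4 [0100]: F1=0 F2=1 -> F1&~F2 -> 0
  row 5 [0101]: F1=1 F2=1 -> F1&~F2 -> 0
  row 6 [0110]: F1=0 F2=1 -> F1&~F2 -> 0
  row 7 [0111]: F1=1 F2=1 -> F1&~F2 -> 0
  row 8 [1000]: F1=0 F2=1 -> F1&~F2 -> 0
  row 9 [1001]: F1=1 F2=1 -> F1&~F2 -> 0
  row 10 [1010]: F1=0 F2=1 -> F1&~F2 -> 0
  row 11 [1011]: F1=1 F2=1 -> F1&~F2 -> 0
  row 12 [1100]: F1=0 F2=1 -> F1&~F2 -> 0
  row 13 [1101]: F1=1 F2=1 -> F1&~F2 -> 0
  row 14 [1110]: F1=0 F2=1 -> F1&~F2 -> 0
  row 15 [1111]: F1=0 F2=1 -> F1&~F2 -> 0
Full result column, 4 rows per line (u,v fixed per line; w,z runs 00..11 left to right):
  rows 0-3 [u,v=00]: 0000  = hex 0
  rows 4-7 [u,v=01]: 0000  = hex 0
  rows 8-11 [u,v=10]: 0000  = hex 0
  rows 12-15 [u,v=11]: 0000  = hex 0
Counterexample vector (row 0 .. row 15) = 0000000000000000
Output column grouped in 4s = 0000 0000 0000 0000 = 0x0000
Convert to decimal digit by digit (value = value*16 + digit):
  0 -> 0
  0*16 + 0 = 0
  0*16 + 0 = 0
  0*16 + 0 = 0
Decimal = 0

0


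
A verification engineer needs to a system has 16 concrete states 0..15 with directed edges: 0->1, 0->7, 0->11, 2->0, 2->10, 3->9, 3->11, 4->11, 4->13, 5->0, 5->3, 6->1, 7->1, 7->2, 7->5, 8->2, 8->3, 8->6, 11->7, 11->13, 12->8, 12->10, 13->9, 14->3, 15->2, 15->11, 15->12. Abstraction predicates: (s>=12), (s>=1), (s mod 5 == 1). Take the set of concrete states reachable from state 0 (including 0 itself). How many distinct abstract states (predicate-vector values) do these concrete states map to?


BFS from 0:
Concrete reachable: {0, 1, 2, 3, 5, 7, 9, 10, 11, 13}
Abstract via predicates (s>=12), (s>=1), (s mod 5 == 1):
  (0,0,0) <- {0}
  (0,1,0) <- {2, 3, 5, 7, 9, 10}
  (0,1,1) <- {1, 11}
  (1,1,0) <- {13}
Distinct abstract states = 4

4


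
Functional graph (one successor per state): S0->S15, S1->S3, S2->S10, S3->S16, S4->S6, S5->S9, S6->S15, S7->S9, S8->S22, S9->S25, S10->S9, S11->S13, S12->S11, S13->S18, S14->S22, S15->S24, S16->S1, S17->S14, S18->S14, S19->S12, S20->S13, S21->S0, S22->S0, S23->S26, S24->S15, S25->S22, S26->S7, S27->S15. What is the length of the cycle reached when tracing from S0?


Trace from S0 until a state repeats:
  S0 -> S15 -> S24 -> S15
S15 first seen at step 1, revisited at step 3.
Cycle length = 3 - 1 = 2

2


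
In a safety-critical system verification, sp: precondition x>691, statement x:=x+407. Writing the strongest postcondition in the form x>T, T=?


Formula: sp(P, x:=E) = exists old_x. (x = E[old_x/x]) AND P[old_x/x] (old_x is the value of x before the assignment; eliminate old_x by solving x = E[old_x/x] for old_x)
Step 1: Precondition P: x>691, i.e. old_x > 691
Step 2: Assignment gives x = old_x + 407, so old_x = x - 407
Step 3: Substitute into P: x - 407 > 691
Step 4: Simplify: x > 691+407 = 1098

1098


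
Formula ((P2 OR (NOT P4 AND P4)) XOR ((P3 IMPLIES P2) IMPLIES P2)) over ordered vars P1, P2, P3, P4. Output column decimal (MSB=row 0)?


Formula: ((P2 OR (NOT P4 AND P4)) XOR ((P3 IMPLIES P2) IMPLIES P2)) over P1, P2, P3, P4 (16 rows)
Evaluate each row (bits = P1,P2,P3,P4, MSB first):
  row 0 [0000]: ((0 OR (NOT 0 AND 0)) XOR ((0 IMPLIES 0) IMPLIES 0)) -> 0
  row 1 [0001]: ((0 OR (NOT 1 AND 1)) XOR ((0 IMPLIES 0) IMPLIES 0)) -> 0
  row 2 [0010]: ((0 OR (NOT 0 AND 0)) XOR ((1 IMPLIES 0) IMPLIES 0)) -> 1
  row 3 [0011]: ((0 OR (NOT 1 AND 1)) XOR ((1 IMPLIES 0) IMPLIES 0)) -> 1
  row 4 [0100]: ((1 OR (NOT 0 AND 0)) XOR ((0 IMPLIES 1) IMPLIES 1)) -> 0
  row 5 [0101]: ((1 OR (NOT 1 AND 1)) XOR ((0 IMPLIES 1) IMPLIES 1)) -> 0
  row 6 [0110]: ((1 OR (NOT 0 AND 0)) XOR ((1 IMPLIES 1) IMPLIES 1)) -> 0
  row 7 [0111]: ((1 OR (NOT 1 AND 1)) XOR ((1 IMPLIES 1) IMPLIES 1)) -> 0
  row 8 [1000]: ((0 OR (NOT 0 AND 0)) XOR ((0 IMPLIES 0) IMPLIES 0)) -> 0
  row 9 [1001]: ((0 OR (NOT 1 AND 1)) XOR ((0 IMPLIES 0) IMPLIES 0)) -> 0
  row 10 [1010]: ((0 OR (NOT 0 AND 0)) XOR ((1 IMPLIES 0) IMPLIES 0)) -> 1
  row 11 [1011]: ((0 OR (NOT 1 AND 1)) XOR ((1 IMPLIES 0) IMPLIES 0)) -> 1
  row 12 [1100]: ((1 OR (NOT 0 AND 0)) XOR ((0 IMPLIES 1) IMPLIES 1)) -> 0
  row 13 [1101]: ((1 OR (NOT 1 AND 1)) XOR ((0 IMPLIES 1) IMPLIES 1)) -> 0
  row 14 [1110]: ((1 OR (NOT 0 AND 0)) XOR ((1 IMPLIES 1) IMPLIES 1)) -> 0
  row 15 [1111]: ((1 OR (NOT 1 AND 1)) XOR ((1 IMPLIES 1) IMPLIES 1)) -> 0
Full result column, 4 rows per line (P1,P2 fixed per line; P3,P4 runs 00..11 left to right):
  rows 0-3 [P1,P2=00]: 0011  = hex 3
  rows 4-7 [P1,P2=01]: 0000  = hex 0
  rows 8-11 [P1,P2=10]: 0011  = hex 3
  rows 12-15 [P1,P2=11]: 0000  = hex 0
Output column (row 0 .. row 15) = 0011000000110000
Output column grouped in 4s = 0011 0000 0011 0000 = 0x3030
Convert to decimal digit by digit (value = value*16 + digit):
  3 -> 3
  3*16 + 0 = 48
  48*16 + 3 = 771
  771*16 + 0 = 12336
Decimal = 12336

12336


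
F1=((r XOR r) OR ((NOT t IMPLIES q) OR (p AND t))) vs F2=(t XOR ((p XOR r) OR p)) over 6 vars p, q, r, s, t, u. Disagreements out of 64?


F1 = ((r XOR r) OR ((NOT t IMPLIES q) OR (p AND t)))
F2 = (t XOR ((p XOR r) OR p))
Evaluate both on each of 64 rows (bits = p,q,r,s,t,u):
  row 0 [000000]: F1=0 F2=0 -> 0
  row 1 [000001]: F1=0 F2=0 -> 0
  row 2 [000010]: F1=1 F2=1 -> 0
  row 3 [000011]: F1=1 F2=1 -> 0
  row 4 [000100]: F1=0 F2=0 -> 0
  (every remaining row is evaluated the same way; all 64 results are listed next)
Full result column, 8 rows per line (p,q,r fixed per line; s,t,u runs 000..111 left to right):
  rows 0-7 [p,q,r=000]: 00000000  (ones: 0)
  rows 8-15 [p,q,r=001]: 11111111  (ones: 8)
  rows 16-23 [p,q,r=010]: 11001100  (ones: 4)
  rows 24-31 [p,q,r=011]: 00110011  (ones: 4)
  rows 32-39 [p,q,r=100]: 11111111  (ones: 8)
  rows 40-47 [p,q,r=101]: 11111111  (ones: 8)
  rows 48-55 [p,q,r=110]: 00110011  (ones: 4)
  rows 56-63 [p,q,r=111]: 00110011  (ones: 4)
Disagreements = 0+8+4+4+8+8+4+4 = 40

40


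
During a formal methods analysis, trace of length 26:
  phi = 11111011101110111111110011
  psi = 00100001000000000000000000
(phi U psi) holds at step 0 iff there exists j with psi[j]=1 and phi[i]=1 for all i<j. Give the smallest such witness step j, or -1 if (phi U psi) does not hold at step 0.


(phi U psi) at 0: need smallest j with psi[j]=1 and phi[i]=1 for all i in [0,j).
Scan from step 0:
  step 0: phi=1, psi=0 -> continue
  step 1: phi=1, psi=0 -> continue
  step 2: psi=1 and phi held for [0,2) -> witness found
Witness step = 2

2


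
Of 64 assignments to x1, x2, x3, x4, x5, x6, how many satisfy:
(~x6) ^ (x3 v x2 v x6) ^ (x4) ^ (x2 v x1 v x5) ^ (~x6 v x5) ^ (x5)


CNF with 6 clauses over 6 vars (64 assignments).
An assignment satisfies CNF iff every clause has >=1 true literal.
Check each row (bits = x1,x2,x3,x4,x5,x6; clause T/F shown):
  row 0 [000000]: clauses=TFFFTF -> 0
  row 1 [000001]: clauses=FTFFFF -> 0
  row 2 [000010]: clauses=TFFTTT -> 0
  row 3 [000011]: clauses=FTFTTT -> 0
  row 4 [000100]: clauses=TFTFTF -> 0
  (every remaining row is evaluated the same way; all 64 results are listed next)
Full result column, 8 rows per line (x1,x2,x3 fixed per line; x4,x5,x6 runs 000..111 left to right):
  rows 0-7 [x1,x2,x3=000]: 00000000  (ones: 0)
  rows 8-15 [x1,x2,x3=001]: 00000010  (ones: 1)
  rows 16-23 [x1,x2,x3=010]: 00000010  (ones: 1)
  rows 24-31 [x1,x2,x3=011]: 00000010  (ones: 1)
  rows 32-39 [x1,x2,x3=100]: 00000000  (ones: 0)
  rows 40-47 [x1,x2,x3=101]: 00000010  (ones: 1)
  rows 48-55 [x1,x2,x3=110]: 00000010  (ones: 1)
  rows 56-63 [x1,x2,x3=111]: 00000010  (ones: 1)
Satisfying assignments = 0+1+1+1+0+1+1+1 = 6

6
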